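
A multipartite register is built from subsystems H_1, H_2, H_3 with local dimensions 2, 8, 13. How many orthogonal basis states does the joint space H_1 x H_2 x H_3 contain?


dim(H_1 x H_2 x H_3) = 2 * 8 * 13
= 16 * 13
= 208

208


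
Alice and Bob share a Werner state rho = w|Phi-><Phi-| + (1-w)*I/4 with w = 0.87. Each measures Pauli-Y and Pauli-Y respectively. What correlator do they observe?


|Phi-> = (|00> - |11>)/sqrt(2)
For the pure Bell state, <Y_A Y_B> = +1 (Bell-state Pauli correlator).
The maximally-mixed part I/4 has tr(I/4 * P tensor P) = 0 for any traceless Pauli P.
So <Y_A Y_B>_rho = w * (+1) + (1 - w) * 0
= 0.87 * (+1)
= 0.8700

0.8700


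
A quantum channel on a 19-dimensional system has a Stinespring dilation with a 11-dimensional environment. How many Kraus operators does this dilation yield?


Tracing out the environment in an orthonormal basis {|i>_E} gives Kraus operators K_i = <i|_E U |0>_E.
Number of Kraus operators = dim(H_env) = d_env
= 11

11


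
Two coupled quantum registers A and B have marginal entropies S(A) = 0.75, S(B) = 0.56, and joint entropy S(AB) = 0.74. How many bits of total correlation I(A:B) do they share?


I(A:B) = S(A) + S(B) - S(AB)
= 0.75 + 0.56 - 0.74
= 0.5700

0.5700


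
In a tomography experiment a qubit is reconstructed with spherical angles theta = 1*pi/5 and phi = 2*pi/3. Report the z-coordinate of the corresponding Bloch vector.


theta = 0.6283, phi = 2.0944
r_z = cos(theta) = 0.8090

0.8090


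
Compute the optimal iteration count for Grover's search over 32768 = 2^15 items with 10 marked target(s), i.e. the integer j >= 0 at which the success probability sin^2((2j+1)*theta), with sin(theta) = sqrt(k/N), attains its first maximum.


After j Grover iterations the success probability is P(j) = sin^2((2j+1)*theta), where sin(theta) = sqrt(k/N).
N = 2^15 = 32768, k = 10
sin(theta) = sqrt(k/N) = 0.01746928107
theta = arcsin(sqrt(k/N)) = 0.01747016973 rad
P(j) reaches its first maximum when (2j+1)*theta is as close as possible to pi/2, i.e. j = round(pi/(4*theta) - 1/2).
pi/(4*theta) - 1/2 = 44.4565
(For comparison, the common estimate pi/4 * sqrt(N/k) = 44.9588; the exact maximiser is used here.)
Optimal iterations = 44

44


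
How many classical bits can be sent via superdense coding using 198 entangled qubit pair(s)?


Superdense coding allows 2 classical bits per shared entangled pair.
198 pair(s) -> 2 * 198 = 396 classical bits

396


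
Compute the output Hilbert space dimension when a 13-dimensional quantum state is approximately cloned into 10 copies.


Output space = H^(tensor 10) where dim(H) = 13
dim = 13^10
= 169 (after 2 factors)
= 2197 (after 3 factors)
= 28561 (after 4 factors)
= 371293 (after 5 factors)
= 4826809 (after 6 factors)
= 62748517 (after 7 factors)
= 815730721 (after 8 factors)
= 10604499373 (after 9 factors)
= 137858491849 (after 10 factors)
= 137858491849

137858491849


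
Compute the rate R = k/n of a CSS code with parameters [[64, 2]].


Code rate R = k/n
= 2/64
= 0.0312

0.0312


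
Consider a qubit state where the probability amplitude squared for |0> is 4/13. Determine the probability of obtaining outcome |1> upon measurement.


|alpha|^2 = 4/13 = 0.3077
|beta|^2 = 1 - 4/13 = 9/13 = 0.6923
P(|1>) = |beta|^2 = 0.6923

0.6923


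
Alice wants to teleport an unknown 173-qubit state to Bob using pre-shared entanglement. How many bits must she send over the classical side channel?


Quantum teleportation requires 2 classical bits per qubit teleported.
173 qubit(s) -> 2 * 173 = 346 classical bits

346


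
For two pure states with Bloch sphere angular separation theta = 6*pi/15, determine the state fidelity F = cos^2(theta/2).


For states separated by angle theta on Bloch sphere:
F = cos^2(theta/2)
theta = 6*pi/15 = 1.2566
theta/2 = 0.6283
cos(theta/2) = 0.8090
F = 0.6545

0.6545


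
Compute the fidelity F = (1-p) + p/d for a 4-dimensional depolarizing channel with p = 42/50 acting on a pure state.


F = (1-p) + p/d
= (1 - 0.8400) + 0.8400/4
= 0.1600 + 0.2100
= 0.3700

0.3700


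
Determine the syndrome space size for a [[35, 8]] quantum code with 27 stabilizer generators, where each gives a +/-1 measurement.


Each stabilizer generator gives a binary (+1 or -1) measurement outcome.
With 27 independent generators:
Total syndromes = 2^27
= 134217728

134217728


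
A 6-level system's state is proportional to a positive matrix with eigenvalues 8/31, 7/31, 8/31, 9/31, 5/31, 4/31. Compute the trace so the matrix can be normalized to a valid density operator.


tr(M) = sum of eigenvalues
= 8/31 + 7/31 + 8/31 + 9/31 + 5/31 + 4/31
= 41/31
= 1.3226

1.3226


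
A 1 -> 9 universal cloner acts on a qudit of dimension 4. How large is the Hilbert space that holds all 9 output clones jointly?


Output space = H^(tensor 9) where dim(H) = 4
dim = 4^9
= 16 (after 2 factors)
= 64 (after 3 factors)
= 256 (after 4 factors)
= 1024 (after 5 factors)
= 4096 (after 6 factors)
= 16384 (after 7 factors)
= 65536 (after 8 factors)
= 262144 (after 9 factors)
= 262144

262144


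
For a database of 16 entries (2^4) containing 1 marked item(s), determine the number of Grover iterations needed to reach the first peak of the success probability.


After j Grover iterations the success probability is P(j) = sin^2((2j+1)*theta), where sin(theta) = sqrt(k/N).
N = 2^4 = 16, k = 1
sin(theta) = sqrt(k/N) = 0.25
theta = arcsin(sqrt(k/N)) = 0.2526802551 rad
P(j) reaches its first maximum when (2j+1)*theta is as close as possible to pi/2, i.e. j = round(pi/(4*theta) - 1/2).
pi/(4*theta) - 1/2 = 2.6083
(For comparison, the common estimate pi/4 * sqrt(N/k) = 3.1416; the exact maximiser is used here.)
Optimal iterations = 3

3


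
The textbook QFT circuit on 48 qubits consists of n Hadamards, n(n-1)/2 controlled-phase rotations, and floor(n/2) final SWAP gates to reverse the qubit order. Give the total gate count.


Hadamard gates: 48
Controlled rotations: n*(n-1)/2 = 48*47/2 = 1128
SWAP gates: floor(n/2) = floor(48/2) = 24
Total = 48 + 1128 + 24
= 1200

1200


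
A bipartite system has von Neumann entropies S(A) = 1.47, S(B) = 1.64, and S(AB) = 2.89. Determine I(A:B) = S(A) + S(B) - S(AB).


I(A:B) = S(A) + S(B) - S(AB)
= 1.47 + 1.64 - 2.89
= 0.2200

0.2200


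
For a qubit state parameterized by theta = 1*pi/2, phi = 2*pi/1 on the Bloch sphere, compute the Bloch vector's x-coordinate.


theta = 1.5708, phi = 6.2832
r_x = sin(theta)*cos(phi) = 1.0000 * 1.0000
r_x = 1.0000

1.0000


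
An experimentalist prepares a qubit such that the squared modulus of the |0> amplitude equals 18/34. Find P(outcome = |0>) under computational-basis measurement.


|alpha|^2 = 18/34 = 0.5294
|beta|^2 = 1 - 18/34 = 16/34 = 0.4706
P(|0>) = |alpha|^2 = 0.5294

0.5294


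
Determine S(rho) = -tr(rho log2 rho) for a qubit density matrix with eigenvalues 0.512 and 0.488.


S = -p*log2(p) - (1-p)*log2(1-p)
p = 0.5120, 1-p = 0.4880
= -0.5120 * log2(0.5120) - 0.4880 * log2(0.4880)
= -(-0.4945) - (-0.5051)
= 0.9996

0.9996


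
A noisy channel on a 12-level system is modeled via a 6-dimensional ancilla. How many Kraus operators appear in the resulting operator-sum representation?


Tracing out the environment in an orthonormal basis {|i>_E} gives Kraus operators K_i = <i|_E U |0>_E.
Number of Kraus operators = dim(H_env) = d_env
= 6

6


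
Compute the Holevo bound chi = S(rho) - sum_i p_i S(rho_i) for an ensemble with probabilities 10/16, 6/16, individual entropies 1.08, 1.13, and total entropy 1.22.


chi = S(rho) - sum_i p_i * S(rho_i)
Weighted entropy = 10/16 * 1.08 + 6/16 * 1.13
= 1.0987
chi = 1.22 - 1.0987
= 0.1213

0.1213


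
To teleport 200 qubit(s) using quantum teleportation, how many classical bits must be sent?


Quantum teleportation requires 2 classical bits per qubit teleported.
200 qubit(s) -> 2 * 200 = 400 classical bits

400


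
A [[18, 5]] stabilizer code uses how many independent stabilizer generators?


For an [[n,k]] stabilizer code:
Number of stabilizer generators = n - k
= 18 - 5
= 13

13


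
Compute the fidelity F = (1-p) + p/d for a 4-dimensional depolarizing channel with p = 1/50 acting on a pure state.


F = (1-p) + p/d
= (1 - 0.0200) + 0.0200/4
= 0.9800 + 0.0050
= 0.9850

0.9850


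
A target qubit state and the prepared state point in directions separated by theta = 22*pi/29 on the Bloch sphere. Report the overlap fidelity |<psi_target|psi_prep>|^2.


For states separated by angle theta on Bloch sphere:
F = cos^2(theta/2)
theta = 22*pi/29 = 2.3833
theta/2 = 1.1916
cos(theta/2) = 0.3701
F = 0.1370

0.1370


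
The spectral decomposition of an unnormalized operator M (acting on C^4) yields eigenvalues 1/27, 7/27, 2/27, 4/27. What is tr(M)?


tr(M) = sum of eigenvalues
= 1/27 + 7/27 + 2/27 + 4/27
= 14/27
= 0.5185

0.5185


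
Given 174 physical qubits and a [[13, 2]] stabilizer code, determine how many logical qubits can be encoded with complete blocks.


Each code block uses 13 physical qubits for 2 logical qubit(s).
Number of complete blocks = floor(174 / 13) = 13
Logical qubits = 13 * 2
= 26

26


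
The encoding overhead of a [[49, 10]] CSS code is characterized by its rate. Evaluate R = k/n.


Code rate R = k/n
= 10/49
= 0.2041

0.2041


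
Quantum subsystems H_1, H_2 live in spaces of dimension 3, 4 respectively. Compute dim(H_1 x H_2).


dim(H_1 x H_2) = 3 * 4
= 12

12


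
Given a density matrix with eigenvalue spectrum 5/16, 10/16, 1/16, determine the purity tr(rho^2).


tr(rho^2) = sum of eigenvalues squared
= (5/16)^2 + (10/16)^2 + (1/16)^2
= (25 + 100 + 1) / 256
= 126/256
= 0.4922

0.4922


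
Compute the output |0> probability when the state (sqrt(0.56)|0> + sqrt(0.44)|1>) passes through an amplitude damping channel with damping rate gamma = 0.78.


For amplitude damping with parameter gamma on state sqrt(a)|0> + sqrt(b)|1>:
alpha^2 = 0.56, beta^2 = 0.44
P(|0>) = alpha^2 + gamma * beta^2
= 0.56 + 0.78 * 0.44
= 0.56 + 0.3432
= 0.9032

0.9032


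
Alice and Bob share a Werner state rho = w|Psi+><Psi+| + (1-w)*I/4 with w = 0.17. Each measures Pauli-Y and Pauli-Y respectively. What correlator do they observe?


|Psi+> = (|01> + |10>)/sqrt(2)
For the pure Bell state, <Y_A Y_B> = +1 (Bell-state Pauli correlator).
The maximally-mixed part I/4 has tr(I/4 * P tensor P) = 0 for any traceless Pauli P.
So <Y_A Y_B>_rho = w * (+1) + (1 - w) * 0
= 0.17 * (+1)
= 0.1700

0.1700


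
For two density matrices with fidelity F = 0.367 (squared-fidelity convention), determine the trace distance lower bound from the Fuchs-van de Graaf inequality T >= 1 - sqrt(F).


Fuchs-van de Graaf (squared-fidelity convention): 1 - sqrt(F) <= T <= sqrt(1 - F).
Lower bound: T >= 1 - sqrt(F)
sqrt(F) = sqrt(0.367) = 0.6058
T >= 1 - 0.6058
T >= 0.3942

0.3942


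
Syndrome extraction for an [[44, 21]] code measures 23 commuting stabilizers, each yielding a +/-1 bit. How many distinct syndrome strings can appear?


Each stabilizer generator gives a binary (+1 or -1) measurement outcome.
With 23 independent generators:
Total syndromes = 2^23
= 8388608

8388608


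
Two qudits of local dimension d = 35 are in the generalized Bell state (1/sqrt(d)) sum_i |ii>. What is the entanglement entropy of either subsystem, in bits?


For a maximally entangled state in d x d:
S = log2(d) = log2(35)
= 5.1293

5.1293


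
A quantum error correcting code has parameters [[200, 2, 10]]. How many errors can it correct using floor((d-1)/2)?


Code parameters: [[200, 2, 10]], distance d = 10.
Number of correctable errors = floor((d-1)/2)
= floor((10 - 1)/2)
= floor(9/2)
= 4

4


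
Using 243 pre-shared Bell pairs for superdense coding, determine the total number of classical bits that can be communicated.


Superdense coding allows 2 classical bits per shared entangled pair.
243 pair(s) -> 2 * 243 = 486 classical bits

486


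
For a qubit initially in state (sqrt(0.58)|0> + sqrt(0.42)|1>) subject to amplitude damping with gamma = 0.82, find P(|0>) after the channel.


For amplitude damping with parameter gamma on state sqrt(a)|0> + sqrt(b)|1>:
alpha^2 = 0.58, beta^2 = 0.42
P(|0>) = alpha^2 + gamma * beta^2
= 0.58 + 0.82 * 0.42
= 0.58 + 0.3444
= 0.9244

0.9244


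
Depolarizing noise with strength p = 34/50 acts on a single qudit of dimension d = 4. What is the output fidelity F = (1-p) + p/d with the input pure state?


F = (1-p) + p/d
= (1 - 0.6800) + 0.6800/4
= 0.3200 + 0.1700
= 0.4900

0.4900


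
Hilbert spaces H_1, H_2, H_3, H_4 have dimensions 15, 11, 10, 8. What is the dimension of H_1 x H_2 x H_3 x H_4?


dim(H_1 x H_2 x H_3 x H_4) = 15 * 11 * 10 * 8
= 165 * 10 * 8
= 1650 * 8
= 13200

13200


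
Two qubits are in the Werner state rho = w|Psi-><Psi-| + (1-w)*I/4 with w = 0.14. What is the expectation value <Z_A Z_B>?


|Psi-> = (|01> - |10>)/sqrt(2)
For the pure Bell state, <Z_A Z_B> = -1 (Bell-state Pauli correlator).
The maximally-mixed part I/4 has tr(I/4 * P tensor P) = 0 for any traceless Pauli P.
So <Z_A Z_B>_rho = w * (-1) + (1 - w) * 0
= 0.14 * (-1)
= -0.1400

-0.1400


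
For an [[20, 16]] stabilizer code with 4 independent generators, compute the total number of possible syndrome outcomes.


Each stabilizer generator gives a binary (+1 or -1) measurement outcome.
With 4 independent generators:
Total syndromes = 2^4
= 16

16


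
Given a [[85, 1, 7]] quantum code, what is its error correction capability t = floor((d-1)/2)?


Code parameters: [[85, 1, 7]], distance d = 7.
Number of correctable errors = floor((d-1)/2)
= floor((7 - 1)/2)
= floor(6/2)
= 3

3


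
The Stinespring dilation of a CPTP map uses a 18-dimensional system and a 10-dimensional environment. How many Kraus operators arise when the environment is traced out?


Tracing out the environment in an orthonormal basis {|i>_E} gives Kraus operators K_i = <i|_E U |0>_E.
Number of Kraus operators = dim(H_env) = d_env
= 10

10


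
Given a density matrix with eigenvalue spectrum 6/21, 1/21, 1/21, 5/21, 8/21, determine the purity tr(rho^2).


tr(rho^2) = sum of eigenvalues squared
= (6/21)^2 + (1/21)^2 + (1/21)^2 + (5/21)^2 + (8/21)^2
= (36 + 1 + 1 + 25 + 64) / 441
= 127/441
= 0.2880

0.2880


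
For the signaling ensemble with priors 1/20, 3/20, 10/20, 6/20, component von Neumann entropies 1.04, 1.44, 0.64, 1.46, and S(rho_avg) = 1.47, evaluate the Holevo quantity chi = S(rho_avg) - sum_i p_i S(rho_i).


chi = S(rho) - sum_i p_i * S(rho_i)
Weighted entropy = 1/20 * 1.04 + 3/20 * 1.44 + 10/20 * 0.64 + 6/20 * 1.46
= 1.0260
chi = 1.47 - 1.0260
= 0.4440

0.4440


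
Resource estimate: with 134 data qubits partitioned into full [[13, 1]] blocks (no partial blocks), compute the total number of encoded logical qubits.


Each code block uses 13 physical qubits for 1 logical qubit(s).
Number of complete blocks = floor(134 / 13) = 10
Logical qubits = 10 * 1
= 10

10


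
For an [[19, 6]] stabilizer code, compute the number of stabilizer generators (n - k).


For an [[n,k]] stabilizer code:
Number of stabilizer generators = n - k
= 19 - 6
= 13

13


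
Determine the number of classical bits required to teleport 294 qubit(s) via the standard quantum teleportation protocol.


Quantum teleportation requires 2 classical bits per qubit teleported.
294 qubit(s) -> 2 * 294 = 588 classical bits

588


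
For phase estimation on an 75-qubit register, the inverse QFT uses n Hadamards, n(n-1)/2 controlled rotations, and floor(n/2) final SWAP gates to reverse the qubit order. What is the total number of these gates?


Hadamard gates: 75
Controlled rotations: n*(n-1)/2 = 75*74/2 = 2775
SWAP gates: floor(n/2) = floor(75/2) = 37
Total = 75 + 2775 + 37
= 2887

2887


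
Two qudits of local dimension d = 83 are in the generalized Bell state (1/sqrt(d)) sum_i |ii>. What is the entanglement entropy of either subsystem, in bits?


For a maximally entangled state in d x d:
S = log2(d) = log2(83)
= 6.3750

6.3750


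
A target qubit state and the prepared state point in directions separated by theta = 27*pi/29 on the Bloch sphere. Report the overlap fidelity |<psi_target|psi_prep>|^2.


For states separated by angle theta on Bloch sphere:
F = cos^2(theta/2)
theta = 27*pi/29 = 2.9249
theta/2 = 1.4625
cos(theta/2) = 0.1081
F = 0.0117

0.0117


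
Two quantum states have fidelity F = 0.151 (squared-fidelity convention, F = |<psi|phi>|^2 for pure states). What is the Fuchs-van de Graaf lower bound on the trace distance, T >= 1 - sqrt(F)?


Fuchs-van de Graaf (squared-fidelity convention): 1 - sqrt(F) <= T <= sqrt(1 - F).
Lower bound: T >= 1 - sqrt(F)
sqrt(F) = sqrt(0.151) = 0.3886
T >= 1 - 0.3886
T >= 0.6114

0.6114


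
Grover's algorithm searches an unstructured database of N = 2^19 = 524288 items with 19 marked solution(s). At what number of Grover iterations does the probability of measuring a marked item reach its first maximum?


After j Grover iterations the success probability is P(j) = sin^2((2j+1)*theta), where sin(theta) = sqrt(k/N).
N = 2^19 = 524288, k = 19
sin(theta) = sqrt(k/N) = 0.00601993555
theta = arcsin(sqrt(k/N)) = 0.00601997191 rad
P(j) reaches its first maximum when (2j+1)*theta is as close as possible to pi/2, i.e. j = round(pi/(4*theta) - 1/2).
pi/(4*theta) - 1/2 = 129.9654
(For comparison, the common estimate pi/4 * sqrt(N/k) = 130.4662; the exact maximiser is used here.)
Optimal iterations = 130

130


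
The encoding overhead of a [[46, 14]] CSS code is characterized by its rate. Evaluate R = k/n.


Code rate R = k/n
= 14/46
= 0.3043

0.3043


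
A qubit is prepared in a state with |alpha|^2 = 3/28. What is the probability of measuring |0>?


|alpha|^2 = 3/28 = 0.1071
|beta|^2 = 1 - 3/28 = 25/28 = 0.8929
P(|0>) = |alpha|^2 = 0.1071

0.1071


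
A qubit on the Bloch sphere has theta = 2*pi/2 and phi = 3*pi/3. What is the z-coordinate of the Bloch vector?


theta = 3.1416, phi = 3.1416
r_z = cos(theta) = -1.0000

-1.0000


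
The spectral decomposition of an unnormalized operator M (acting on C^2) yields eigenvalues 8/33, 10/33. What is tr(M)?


tr(M) = sum of eigenvalues
= 8/33 + 10/33
= 18/33
= 0.5455

0.5455


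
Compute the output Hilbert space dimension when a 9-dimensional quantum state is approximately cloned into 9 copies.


Output space = H^(tensor 9) where dim(H) = 9
dim = 9^9
= 81 (after 2 factors)
= 729 (after 3 factors)
= 6561 (after 4 factors)
= 59049 (after 5 factors)
= 531441 (after 6 factors)
= 4782969 (after 7 factors)
= 43046721 (after 8 factors)
= 387420489 (after 9 factors)
= 387420489

387420489


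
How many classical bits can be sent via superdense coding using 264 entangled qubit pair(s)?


Superdense coding allows 2 classical bits per shared entangled pair.
264 pair(s) -> 2 * 264 = 528 classical bits

528


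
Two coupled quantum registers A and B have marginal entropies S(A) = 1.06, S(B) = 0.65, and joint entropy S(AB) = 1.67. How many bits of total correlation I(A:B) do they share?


I(A:B) = S(A) + S(B) - S(AB)
= 1.06 + 0.65 - 1.67
= 0.0400

0.0400


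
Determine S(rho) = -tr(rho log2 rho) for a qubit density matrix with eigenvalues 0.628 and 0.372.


S = -p*log2(p) - (1-p)*log2(1-p)
p = 0.6280, 1-p = 0.3720
= -0.6280 * log2(0.6280) - 0.3720 * log2(0.3720)
= -(-0.4215) - (-0.5307)
= 0.9522

0.9522


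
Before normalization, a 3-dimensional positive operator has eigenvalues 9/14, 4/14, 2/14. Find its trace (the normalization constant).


tr(M) = sum of eigenvalues
= 9/14 + 4/14 + 2/14
= 15/14
= 1.0714

1.0714


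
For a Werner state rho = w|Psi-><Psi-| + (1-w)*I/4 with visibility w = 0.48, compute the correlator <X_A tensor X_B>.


|Psi-> = (|01> - |10>)/sqrt(2)
For the pure Bell state, <X_A X_B> = -1 (Bell-state Pauli correlator).
The maximally-mixed part I/4 has tr(I/4 * P tensor P) = 0 for any traceless Pauli P.
So <X_A X_B>_rho = w * (-1) + (1 - w) * 0
= 0.48 * (-1)
= -0.4800

-0.4800


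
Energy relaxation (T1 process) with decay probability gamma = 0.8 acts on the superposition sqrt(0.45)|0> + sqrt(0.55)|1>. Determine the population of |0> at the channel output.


For amplitude damping with parameter gamma on state sqrt(a)|0> + sqrt(b)|1>:
alpha^2 = 0.45, beta^2 = 0.55
P(|0>) = alpha^2 + gamma * beta^2
= 0.45 + 0.8 * 0.55
= 0.45 + 0.4400
= 0.8900

0.8900


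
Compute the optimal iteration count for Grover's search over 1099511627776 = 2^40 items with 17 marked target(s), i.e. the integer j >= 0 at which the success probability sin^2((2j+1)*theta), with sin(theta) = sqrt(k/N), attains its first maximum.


After j Grover iterations the success probability is P(j) = sin^2((2j+1)*theta), where sin(theta) = sqrt(k/N).
N = 2^40 = 1099511627776, k = 17
sin(theta) = sqrt(k/N) = 3.932099939e-06
theta = arcsin(sqrt(k/N)) = 3.932099939e-06 rad
P(j) reaches its first maximum when (2j+1)*theta is as close as possible to pi/2, i.e. j = round(pi/(4*theta) - 1/2).
pi/(4*theta) - 1/2 = 199739.6326
(For comparison, the common estimate pi/4 * sqrt(N/k) = 199740.1326; the exact maximiser is used here.)
Optimal iterations = 199740

199740


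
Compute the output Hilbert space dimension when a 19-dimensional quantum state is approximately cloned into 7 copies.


Output space = H^(tensor 7) where dim(H) = 19
dim = 19^7
= 361 (after 2 factors)
= 6859 (after 3 factors)
= 130321 (after 4 factors)
= 2476099 (after 5 factors)
= 47045881 (after 6 factors)
= 893871739 (after 7 factors)
= 893871739

893871739


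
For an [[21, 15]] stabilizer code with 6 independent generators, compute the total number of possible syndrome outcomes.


Each stabilizer generator gives a binary (+1 or -1) measurement outcome.
With 6 independent generators:
Total syndromes = 2^6
= 64

64


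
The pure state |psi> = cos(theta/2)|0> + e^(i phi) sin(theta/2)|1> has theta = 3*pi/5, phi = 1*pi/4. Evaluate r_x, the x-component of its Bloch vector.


theta = 1.8850, phi = 0.7854
r_x = sin(theta)*cos(phi) = 0.9511 * 0.7071
r_x = 0.6725

0.6725


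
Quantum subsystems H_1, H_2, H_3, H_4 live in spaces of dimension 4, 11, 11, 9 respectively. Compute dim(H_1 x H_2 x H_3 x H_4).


dim(H_1 x H_2 x H_3 x H_4) = 4 * 11 * 11 * 9
= 44 * 11 * 9
= 484 * 9
= 4356

4356


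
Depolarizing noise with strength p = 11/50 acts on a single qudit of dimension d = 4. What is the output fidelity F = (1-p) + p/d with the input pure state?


F = (1-p) + p/d
= (1 - 0.2200) + 0.2200/4
= 0.7800 + 0.0550
= 0.8350

0.8350


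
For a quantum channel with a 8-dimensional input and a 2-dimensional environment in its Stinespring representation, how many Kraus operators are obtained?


Tracing out the environment in an orthonormal basis {|i>_E} gives Kraus operators K_i = <i|_E U |0>_E.
Number of Kraus operators = dim(H_env) = d_env
= 2

2


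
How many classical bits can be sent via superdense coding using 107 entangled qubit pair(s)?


Superdense coding allows 2 classical bits per shared entangled pair.
107 pair(s) -> 2 * 107 = 214 classical bits

214


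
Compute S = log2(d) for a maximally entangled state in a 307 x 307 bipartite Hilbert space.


For a maximally entangled state in d x d:
S = log2(d) = log2(307)
= 8.2621

8.2621


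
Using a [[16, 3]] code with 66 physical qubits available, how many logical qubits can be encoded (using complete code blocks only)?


Each code block uses 16 physical qubits for 3 logical qubit(s).
Number of complete blocks = floor(66 / 16) = 4
Logical qubits = 4 * 3
= 12

12


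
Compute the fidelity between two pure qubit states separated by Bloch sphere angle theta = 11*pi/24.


For states separated by angle theta on Bloch sphere:
F = cos^2(theta/2)
theta = 11*pi/24 = 1.4399
theta/2 = 0.7199
cos(theta/2) = 0.7518
F = 0.5653

0.5653


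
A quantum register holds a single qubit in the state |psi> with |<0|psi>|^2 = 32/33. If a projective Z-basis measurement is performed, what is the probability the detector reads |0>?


|alpha|^2 = 32/33 = 0.9697
|beta|^2 = 1 - 32/33 = 1/33 = 0.0303
P(|0>) = |alpha|^2 = 0.9697

0.9697


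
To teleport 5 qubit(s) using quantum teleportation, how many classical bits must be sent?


Quantum teleportation requires 2 classical bits per qubit teleported.
5 qubit(s) -> 2 * 5 = 10 classical bits

10


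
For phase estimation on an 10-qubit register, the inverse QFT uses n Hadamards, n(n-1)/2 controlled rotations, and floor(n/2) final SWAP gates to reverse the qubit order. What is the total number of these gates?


Hadamard gates: 10
Controlled rotations: n*(n-1)/2 = 10*9/2 = 45
SWAP gates: floor(n/2) = floor(10/2) = 5
Total = 10 + 45 + 5
= 60

60


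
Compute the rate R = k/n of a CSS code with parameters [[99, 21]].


Code rate R = k/n
= 21/99
= 0.2121

0.2121


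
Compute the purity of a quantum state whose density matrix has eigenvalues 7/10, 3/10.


tr(rho^2) = sum of eigenvalues squared
= (7/10)^2 + (3/10)^2
= (49 + 9) / 100
= 58/100
= 0.5800

0.5800


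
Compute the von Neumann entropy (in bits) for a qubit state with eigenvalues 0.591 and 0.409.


S = -p*log2(p) - (1-p)*log2(1-p)
p = 0.5910, 1-p = 0.4090
= -0.5910 * log2(0.5910) - 0.4090 * log2(0.4090)
= -(-0.4484) - (-0.5275)
= 0.9760

0.9760


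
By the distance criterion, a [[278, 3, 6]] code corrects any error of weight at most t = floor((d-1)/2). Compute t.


Code parameters: [[278, 3, 6]], distance d = 6.
Number of correctable errors = floor((d-1)/2)
= floor((6 - 1)/2)
= floor(5/2)
= 2

2


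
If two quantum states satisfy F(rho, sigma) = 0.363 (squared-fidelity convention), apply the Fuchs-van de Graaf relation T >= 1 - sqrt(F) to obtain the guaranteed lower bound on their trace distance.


Fuchs-van de Graaf (squared-fidelity convention): 1 - sqrt(F) <= T <= sqrt(1 - F).
Lower bound: T >= 1 - sqrt(F)
sqrt(F) = sqrt(0.363) = 0.6025
T >= 1 - 0.6025
T >= 0.3975

0.3975


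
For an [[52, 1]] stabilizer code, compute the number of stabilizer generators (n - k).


For an [[n,k]] stabilizer code:
Number of stabilizer generators = n - k
= 52 - 1
= 51

51


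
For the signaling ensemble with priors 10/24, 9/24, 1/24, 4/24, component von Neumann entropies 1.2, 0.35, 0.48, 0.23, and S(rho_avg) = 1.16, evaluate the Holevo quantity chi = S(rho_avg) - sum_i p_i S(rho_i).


chi = S(rho) - sum_i p_i * S(rho_i)
Weighted entropy = 10/24 * 1.2 + 9/24 * 0.35 + 1/24 * 0.48 + 4/24 * 0.23
= 0.6896
chi = 1.16 - 0.6896
= 0.4704

0.4704


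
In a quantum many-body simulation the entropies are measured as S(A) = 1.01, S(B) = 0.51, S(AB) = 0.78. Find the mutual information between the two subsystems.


I(A:B) = S(A) + S(B) - S(AB)
= 1.01 + 0.51 - 0.78
= 0.7400

0.7400


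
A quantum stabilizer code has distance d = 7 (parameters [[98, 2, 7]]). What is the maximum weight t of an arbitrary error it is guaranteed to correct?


Code parameters: [[98, 2, 7]], distance d = 7.
Number of correctable errors = floor((d-1)/2)
= floor((7 - 1)/2)
= floor(6/2)
= 3

3


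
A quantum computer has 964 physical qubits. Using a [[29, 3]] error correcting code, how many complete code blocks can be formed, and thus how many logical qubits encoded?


Each code block uses 29 physical qubits for 3 logical qubit(s).
Number of complete blocks = floor(964 / 29) = 33
Logical qubits = 33 * 3
= 99

99


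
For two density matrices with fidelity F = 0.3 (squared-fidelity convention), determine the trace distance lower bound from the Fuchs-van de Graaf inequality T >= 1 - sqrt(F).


Fuchs-van de Graaf (squared-fidelity convention): 1 - sqrt(F) <= T <= sqrt(1 - F).
Lower bound: T >= 1 - sqrt(F)
sqrt(F) = sqrt(0.3) = 0.5477
T >= 1 - 0.5477
T >= 0.4523

0.4523


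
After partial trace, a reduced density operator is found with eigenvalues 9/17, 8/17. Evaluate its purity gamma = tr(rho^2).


tr(rho^2) = sum of eigenvalues squared
= (9/17)^2 + (8/17)^2
= (81 + 64) / 289
= 145/289
= 0.5017

0.5017


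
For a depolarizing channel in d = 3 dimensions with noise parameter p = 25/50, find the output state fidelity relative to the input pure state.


F = (1-p) + p/d
= (1 - 0.5000) + 0.5000/3
= 0.5000 + 0.1667
= 0.6667

0.6667


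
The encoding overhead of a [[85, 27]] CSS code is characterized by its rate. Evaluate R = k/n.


Code rate R = k/n
= 27/85
= 0.3176

0.3176


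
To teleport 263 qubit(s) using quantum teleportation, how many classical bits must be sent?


Quantum teleportation requires 2 classical bits per qubit teleported.
263 qubit(s) -> 2 * 263 = 526 classical bits

526


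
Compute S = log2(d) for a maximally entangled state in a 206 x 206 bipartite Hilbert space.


For a maximally entangled state in d x d:
S = log2(d) = log2(206)
= 7.6865

7.6865


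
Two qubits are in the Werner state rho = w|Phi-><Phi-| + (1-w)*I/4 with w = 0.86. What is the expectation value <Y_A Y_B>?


|Phi-> = (|00> - |11>)/sqrt(2)
For the pure Bell state, <Y_A Y_B> = +1 (Bell-state Pauli correlator).
The maximally-mixed part I/4 has tr(I/4 * P tensor P) = 0 for any traceless Pauli P.
So <Y_A Y_B>_rho = w * (+1) + (1 - w) * 0
= 0.86 * (+1)
= 0.8600

0.8600


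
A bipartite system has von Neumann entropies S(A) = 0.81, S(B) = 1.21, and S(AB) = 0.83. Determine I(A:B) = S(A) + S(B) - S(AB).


I(A:B) = S(A) + S(B) - S(AB)
= 0.81 + 1.21 - 0.83
= 1.1900

1.1900


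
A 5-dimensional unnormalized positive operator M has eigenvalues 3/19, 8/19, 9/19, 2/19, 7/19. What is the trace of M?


tr(M) = sum of eigenvalues
= 3/19 + 8/19 + 9/19 + 2/19 + 7/19
= 29/19
= 1.5263

1.5263


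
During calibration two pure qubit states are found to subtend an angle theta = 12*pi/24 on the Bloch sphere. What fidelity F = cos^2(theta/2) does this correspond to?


For states separated by angle theta on Bloch sphere:
F = cos^2(theta/2)
theta = 12*pi/24 = 1.5708
theta/2 = 0.7854
cos(theta/2) = 0.7071
F = 0.5000

0.5000


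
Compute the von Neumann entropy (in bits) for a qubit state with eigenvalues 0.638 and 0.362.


S = -p*log2(p) - (1-p)*log2(1-p)
p = 0.6380, 1-p = 0.3620
= -0.6380 * log2(0.6380) - 0.3620 * log2(0.3620)
= -(-0.4137) - (-0.5307)
= 0.9443

0.9443


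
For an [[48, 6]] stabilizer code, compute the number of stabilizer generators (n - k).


For an [[n,k]] stabilizer code:
Number of stabilizer generators = n - k
= 48 - 6
= 42

42


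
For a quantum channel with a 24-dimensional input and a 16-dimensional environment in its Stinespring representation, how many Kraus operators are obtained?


Tracing out the environment in an orthonormal basis {|i>_E} gives Kraus operators K_i = <i|_E U |0>_E.
Number of Kraus operators = dim(H_env) = d_env
= 16

16


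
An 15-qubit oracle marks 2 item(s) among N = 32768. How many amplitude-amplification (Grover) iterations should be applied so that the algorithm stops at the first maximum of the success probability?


After j Grover iterations the success probability is P(j) = sin^2((2j+1)*theta), where sin(theta) = sqrt(k/N).
N = 2^15 = 32768, k = 2
sin(theta) = sqrt(k/N) = 0.0078125
theta = arcsin(sqrt(k/N)) = 0.007812579475 rad
P(j) reaches its first maximum when (2j+1)*theta is as close as possible to pi/2, i.e. j = round(pi/(4*theta) - 1/2).
pi/(4*theta) - 1/2 = 100.0299
(For comparison, the common estimate pi/4 * sqrt(N/k) = 100.5310; the exact maximiser is used here.)
Optimal iterations = 100

100


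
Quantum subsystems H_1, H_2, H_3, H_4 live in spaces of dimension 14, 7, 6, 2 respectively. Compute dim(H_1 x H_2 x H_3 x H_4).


dim(H_1 x H_2 x H_3 x H_4) = 14 * 7 * 6 * 2
= 98 * 6 * 2
= 588 * 2
= 1176

1176


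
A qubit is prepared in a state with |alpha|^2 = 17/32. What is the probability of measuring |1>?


|alpha|^2 = 17/32 = 0.5312
|beta|^2 = 1 - 17/32 = 15/32 = 0.4688
P(|1>) = |beta|^2 = 0.4688

0.4688


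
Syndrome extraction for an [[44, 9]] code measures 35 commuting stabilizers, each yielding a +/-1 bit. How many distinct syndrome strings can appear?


Each stabilizer generator gives a binary (+1 or -1) measurement outcome.
With 35 independent generators:
Total syndromes = 2^35
= 34359738368

34359738368


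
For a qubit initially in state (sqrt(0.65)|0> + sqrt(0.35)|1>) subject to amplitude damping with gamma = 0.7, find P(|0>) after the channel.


For amplitude damping with parameter gamma on state sqrt(a)|0> + sqrt(b)|1>:
alpha^2 = 0.65, beta^2 = 0.35
P(|0>) = alpha^2 + gamma * beta^2
= 0.65 + 0.7 * 0.35
= 0.65 + 0.2450
= 0.8950

0.8950


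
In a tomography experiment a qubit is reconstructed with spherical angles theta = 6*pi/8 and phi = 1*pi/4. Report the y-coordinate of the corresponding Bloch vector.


theta = 2.3562, phi = 0.7854
r_y = sin(theta)*sin(phi) = 0.7071 * 0.7071
r_y = 0.5000

0.5000


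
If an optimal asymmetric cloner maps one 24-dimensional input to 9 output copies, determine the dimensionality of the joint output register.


Output space = H^(tensor 9) where dim(H) = 24
dim = 24^9
= 576 (after 2 factors)
= 13824 (after 3 factors)
= 331776 (after 4 factors)
= 7962624 (after 5 factors)
= 191102976 (after 6 factors)
= 4586471424 (after 7 factors)
= 110075314176 (after 8 factors)
= 2641807540224 (after 9 factors)
= 2641807540224

2641807540224


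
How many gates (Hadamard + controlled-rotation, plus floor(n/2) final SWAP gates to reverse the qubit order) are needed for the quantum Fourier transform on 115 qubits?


Hadamard gates: 115
Controlled rotations: n*(n-1)/2 = 115*114/2 = 6555
SWAP gates: floor(n/2) = floor(115/2) = 57
Total = 115 + 6555 + 57
= 6727

6727


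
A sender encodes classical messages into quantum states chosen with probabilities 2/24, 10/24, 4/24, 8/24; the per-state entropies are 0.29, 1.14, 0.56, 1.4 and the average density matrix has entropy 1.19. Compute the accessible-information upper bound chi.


chi = S(rho) - sum_i p_i * S(rho_i)
Weighted entropy = 2/24 * 0.29 + 10/24 * 1.14 + 4/24 * 0.56 + 8/24 * 1.4
= 1.0592
chi = 1.19 - 1.0592
= 0.1308

0.1308


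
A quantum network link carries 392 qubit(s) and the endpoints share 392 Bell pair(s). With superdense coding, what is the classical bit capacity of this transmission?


Superdense coding allows 2 classical bits per shared entangled pair.
392 pair(s) -> 2 * 392 = 784 classical bits

784


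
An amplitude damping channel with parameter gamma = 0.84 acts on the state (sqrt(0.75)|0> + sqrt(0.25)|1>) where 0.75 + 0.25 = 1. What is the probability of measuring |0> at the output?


For amplitude damping with parameter gamma on state sqrt(a)|0> + sqrt(b)|1>:
alpha^2 = 0.75, beta^2 = 0.25
P(|0>) = alpha^2 + gamma * beta^2
= 0.75 + 0.84 * 0.25
= 0.75 + 0.2100
= 0.9600

0.9600


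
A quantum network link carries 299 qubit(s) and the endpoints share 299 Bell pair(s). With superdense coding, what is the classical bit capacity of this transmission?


Superdense coding allows 2 classical bits per shared entangled pair.
299 pair(s) -> 2 * 299 = 598 classical bits

598


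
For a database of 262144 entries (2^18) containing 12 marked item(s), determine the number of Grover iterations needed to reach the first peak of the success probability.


After j Grover iterations the success probability is P(j) = sin^2((2j+1)*theta), where sin(theta) = sqrt(k/N).
N = 2^18 = 262144, k = 12
sin(theta) = sqrt(k/N) = 0.006765823467
theta = arcsin(sqrt(k/N)) = 0.006765875087 rad
P(j) reaches its first maximum when (2j+1)*theta is as close as possible to pi/2, i.e. j = round(pi/(4*theta) - 1/2).
pi/(4*theta) - 1/2 = 115.5823
(For comparison, the common estimate pi/4 * sqrt(N/k) = 116.0832; the exact maximiser is used here.)
Optimal iterations = 116

116


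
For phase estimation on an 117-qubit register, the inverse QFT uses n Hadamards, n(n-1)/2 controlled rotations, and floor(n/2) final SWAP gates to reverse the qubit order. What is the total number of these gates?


Hadamard gates: 117
Controlled rotations: n*(n-1)/2 = 117*116/2 = 6786
SWAP gates: floor(n/2) = floor(117/2) = 58
Total = 117 + 6786 + 58
= 6961

6961


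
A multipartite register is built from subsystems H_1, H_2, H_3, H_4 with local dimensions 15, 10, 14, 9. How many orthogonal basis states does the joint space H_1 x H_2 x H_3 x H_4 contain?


dim(H_1 x H_2 x H_3 x H_4) = 15 * 10 * 14 * 9
= 150 * 14 * 9
= 2100 * 9
= 18900

18900


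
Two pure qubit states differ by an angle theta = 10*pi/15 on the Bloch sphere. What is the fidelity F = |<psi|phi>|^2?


For states separated by angle theta on Bloch sphere:
F = cos^2(theta/2)
theta = 10*pi/15 = 2.0944
theta/2 = 1.0472
cos(theta/2) = 0.5000
F = 0.2500

0.2500


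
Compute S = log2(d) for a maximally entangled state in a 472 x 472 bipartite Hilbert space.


For a maximally entangled state in d x d:
S = log2(d) = log2(472)
= 8.8826

8.8826


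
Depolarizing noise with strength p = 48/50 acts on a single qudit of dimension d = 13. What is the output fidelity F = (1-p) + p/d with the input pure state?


F = (1-p) + p/d
= (1 - 0.9600) + 0.9600/13
= 0.0400 + 0.0738
= 0.1138

0.1138


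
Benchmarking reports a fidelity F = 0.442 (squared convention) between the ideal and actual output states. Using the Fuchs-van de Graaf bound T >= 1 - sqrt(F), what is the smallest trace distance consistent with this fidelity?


Fuchs-van de Graaf (squared-fidelity convention): 1 - sqrt(F) <= T <= sqrt(1 - F).
Lower bound: T >= 1 - sqrt(F)
sqrt(F) = sqrt(0.442) = 0.6648
T >= 1 - 0.6648
T >= 0.3352

0.3352


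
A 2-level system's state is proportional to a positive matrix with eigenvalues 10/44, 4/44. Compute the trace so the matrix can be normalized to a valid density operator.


tr(M) = sum of eigenvalues
= 10/44 + 4/44
= 14/44
= 0.3182

0.3182


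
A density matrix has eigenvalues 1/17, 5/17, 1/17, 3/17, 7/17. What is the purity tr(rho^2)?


tr(rho^2) = sum of eigenvalues squared
= (1/17)^2 + (5/17)^2 + (1/17)^2 + (3/17)^2 + (7/17)^2
= (1 + 25 + 1 + 9 + 49) / 289
= 85/289
= 0.2941

0.2941


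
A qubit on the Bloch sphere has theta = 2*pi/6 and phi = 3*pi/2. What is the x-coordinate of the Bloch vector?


theta = 1.0472, phi = 4.7124
r_x = sin(theta)*cos(phi) = 0.8660 * 0.0000
r_x = 0.0000

0.0000


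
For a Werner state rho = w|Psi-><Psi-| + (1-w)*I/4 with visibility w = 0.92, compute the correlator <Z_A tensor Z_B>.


|Psi-> = (|01> - |10>)/sqrt(2)
For the pure Bell state, <Z_A Z_B> = -1 (Bell-state Pauli correlator).
The maximally-mixed part I/4 has tr(I/4 * P tensor P) = 0 for any traceless Pauli P.
So <Z_A Z_B>_rho = w * (-1) + (1 - w) * 0
= 0.92 * (-1)
= -0.9200

-0.9200


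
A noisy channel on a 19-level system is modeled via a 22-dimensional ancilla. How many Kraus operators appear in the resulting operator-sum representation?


Tracing out the environment in an orthonormal basis {|i>_E} gives Kraus operators K_i = <i|_E U |0>_E.
Number of Kraus operators = dim(H_env) = d_env
= 22

22


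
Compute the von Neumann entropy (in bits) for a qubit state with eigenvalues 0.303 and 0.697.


S = -p*log2(p) - (1-p)*log2(1-p)
p = 0.3030, 1-p = 0.6970
= -0.3030 * log2(0.3030) - 0.6970 * log2(0.6970)
= -(-0.5220) - (-0.3630)
= 0.8849

0.8849


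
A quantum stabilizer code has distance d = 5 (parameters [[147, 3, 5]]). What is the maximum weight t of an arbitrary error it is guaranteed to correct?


Code parameters: [[147, 3, 5]], distance d = 5.
Number of correctable errors = floor((d-1)/2)
= floor((5 - 1)/2)
= floor(4/2)
= 2

2


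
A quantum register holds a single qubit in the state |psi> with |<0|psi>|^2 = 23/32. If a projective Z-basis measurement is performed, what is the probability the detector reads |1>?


|alpha|^2 = 23/32 = 0.7188
|beta|^2 = 1 - 23/32 = 9/32 = 0.2812
P(|1>) = |beta|^2 = 0.2812

0.2812


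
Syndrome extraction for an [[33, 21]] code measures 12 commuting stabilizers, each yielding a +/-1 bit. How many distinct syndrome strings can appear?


Each stabilizer generator gives a binary (+1 or -1) measurement outcome.
With 12 independent generators:
Total syndromes = 2^12
= 4096

4096
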